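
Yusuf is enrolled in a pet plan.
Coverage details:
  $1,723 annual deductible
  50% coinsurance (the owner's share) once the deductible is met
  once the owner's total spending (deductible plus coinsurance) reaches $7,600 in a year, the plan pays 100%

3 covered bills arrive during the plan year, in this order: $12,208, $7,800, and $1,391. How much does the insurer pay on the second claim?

Claim 1 ($12,208): deductible takes $1,723, $10,485 remains; 50% of $10,485 = $5,242.50. Owner pays $6,965.50; OOP now $6,965.50. Insurer: $12,208 − $6,965.50 = $5,242.50.
Claim 2 ($7,800): deductible already satisfied, so owner's share is 50% × $7,800 = $3,900. That would push OOP to $10,865.50, over the $7,600 cap, so owner pays $7,600 − $6,965.50 = $634.50. Plan pays $7,800 − $634.50 = $7,165.50.

$7,165.50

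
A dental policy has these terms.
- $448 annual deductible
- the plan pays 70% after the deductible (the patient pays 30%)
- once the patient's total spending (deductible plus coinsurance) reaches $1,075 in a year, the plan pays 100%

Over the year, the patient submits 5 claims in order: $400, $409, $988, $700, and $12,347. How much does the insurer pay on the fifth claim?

$12,334.70

Bill 1, $400: fully absorbed by the deductible. Patient pays $400; OOP now $400. Plan pays $400 − $400 = $0.
Bill 2, $409: $48 to deductible, leaving $361; 30% of $361 = $108.30. Patient owes $156.30 (running OOP $556.30). Plan pays $409 − $156.30 = $252.70.
Bill 3, $988: deductible already satisfied, so patient's share is 30% × $988 = $296.40. Cost to patient: $296.40. OOP to date $852.70. Plan pays $988 − $296.40 = $691.60.
Bill 4, $700: deductible met; 30% of $700 = $210. Patient owes $210 (running OOP $1,062.70). Insurer: $700 − $210 = $490.
Bill 5, $12,347: 30% coinsurance on $12,347 = $3,704.10. Adding that to $1,062.70 gives $4,766.80, past the $1,075 cap; patient pays only $1,075 − $1,062.70 = $12.30. Insurer: $12,347 − $12.30 = $12,334.70.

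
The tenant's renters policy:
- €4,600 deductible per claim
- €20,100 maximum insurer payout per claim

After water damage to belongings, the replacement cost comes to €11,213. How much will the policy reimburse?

Less the €4,600 deductible: €11,213 − €4,600 = €6,613.
€6,613 ≤ €20,100, so the limit doesn't bind; insurer pays €6,613.

€6,613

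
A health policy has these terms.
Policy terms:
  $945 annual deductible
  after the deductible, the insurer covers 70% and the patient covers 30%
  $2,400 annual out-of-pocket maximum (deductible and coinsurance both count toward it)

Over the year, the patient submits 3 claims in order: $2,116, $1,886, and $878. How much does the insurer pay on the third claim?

Claim 1 ($2,116): $945 to deductible, leaving $1,171; 30% of $1,171 = $351.30. Patient pays $1,296.30; OOP now $1,296.30. Plan pays $2,116 − $1,296.30 = $819.70.
Claim 2 ($1,886): deductible met; 30% of $1,886 = $565.80. Cost to patient: $565.80. OOP to date $1,862.10. Insurer: $1,886 − $565.80 = $1,320.20.
Claim 3 ($878): deductible already satisfied, so patient's share is 30% × $878 = $263.40. Patient owes $263.40 (running OOP $2,125.50). Insurer: $878 − $263.40 = $614.60.

$614.60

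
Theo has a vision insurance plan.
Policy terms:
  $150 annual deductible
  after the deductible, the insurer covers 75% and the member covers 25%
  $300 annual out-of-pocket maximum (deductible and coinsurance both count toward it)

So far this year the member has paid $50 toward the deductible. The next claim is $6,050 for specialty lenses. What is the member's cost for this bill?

$250

Remaining deductible: $150 − $50 = $100.
The remaining $5,950 (= $6,050 − $100) moves to coinsurance.
Coinsurance: $5,950 × 25% = $1,487.50.
So the member owes $100 + $1,487.50 = $1,587.50 before any cap.
Year-to-date out-of-pocket would reach $50 + $1,587.50 = $1,637.50, above the $300 maximum, so the member pays only $300 − $50 = $250.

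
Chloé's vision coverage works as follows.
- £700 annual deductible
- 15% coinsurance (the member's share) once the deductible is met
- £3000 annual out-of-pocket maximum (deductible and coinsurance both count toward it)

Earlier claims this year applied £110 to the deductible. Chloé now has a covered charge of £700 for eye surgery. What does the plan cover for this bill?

Remaining deductible: £700 − £110 = £590.
The remaining £110 (= £700 − £590) moves to coinsurance.
15% of £110 = £16.50 falls to the member.
That puts the member's cost at £590 + £16.50 = £606.50 before any cap.
Cumulative spending £110 + £606.50 = £716.50 stays under the £3000 maximum.
Insurer pays the balance: £700 − £606.50 = £93.50.

£93.50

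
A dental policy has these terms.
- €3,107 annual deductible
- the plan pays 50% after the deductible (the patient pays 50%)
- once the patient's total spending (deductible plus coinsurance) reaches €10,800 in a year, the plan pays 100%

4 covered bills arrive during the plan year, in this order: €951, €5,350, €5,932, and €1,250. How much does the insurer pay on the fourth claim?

€625

Claim 1 (€951): entire amount goes to the deductible. Cost to patient: €951. OOP to date €951. Plan pays €951 − €951 = €0.
Claim 2 (€5,350): €2,156 finishes the deductible; €3,194 goes to coinsurance; patient's 50% is €1,597. Patient owes €3,753 (running OOP €4,704). Insurer: €5,350 − €3,753 = €1,597.
Claim 3 (€5,932): deductible met; 50% of €5,932 = €2,966. Patient pays €2,966; OOP now €7,670. Plan pays €5,932 − €2,966 = €2,966.
Claim 4 (€1,250): deductible met; 50% of €1,250 = €625. Patient pays €625; OOP now €8,295. Insurer: €1,250 − €625 = €625.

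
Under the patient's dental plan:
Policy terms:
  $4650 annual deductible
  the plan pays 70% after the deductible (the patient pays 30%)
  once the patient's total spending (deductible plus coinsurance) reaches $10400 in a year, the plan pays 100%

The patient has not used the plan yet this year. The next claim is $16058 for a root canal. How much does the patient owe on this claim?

Deductible not yet touched, so the first $4650 of the bill goes to the deductible.
After the $4650 deductible portion, $16058 − $4650 = $11408 is subject to coinsurance.
30% of $11408 = $3422.40 falls to the patient.
That puts the patient's cost at $4650 + $3422.40 = $8072.40 before any cap.
Year-to-date out-of-pocket becomes $0 + $8072.40 = $8072.40, still under the $10400 maximum, so no cap applies.

$8072.40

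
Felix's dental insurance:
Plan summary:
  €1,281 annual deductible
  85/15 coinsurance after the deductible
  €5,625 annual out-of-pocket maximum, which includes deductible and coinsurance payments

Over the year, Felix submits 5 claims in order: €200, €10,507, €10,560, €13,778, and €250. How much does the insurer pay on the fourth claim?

Claim 1 (€200): fully absorbed by the deductible. Patient pays €200; OOP now €200. Plan pays €200 − €200 = €0.
Claim 2 (€10,507): deductible takes €1,081, €9,426 remains; patient's 15% is €1,413.90. Patient owes €2,494.90 (running OOP €2,694.90). Insurer: €10,507 − €2,494.90 = €8,012.10.
Claim 3 (€10,560): 15% coinsurance on €10,560 = €1,584. Patient pays €1,584; OOP now €4,278.90. Plan pays €10,560 − €1,584 = €8,976.
Claim 4 (€13,778): 15% coinsurance on €13,778 = €2,066.70. Adding that to €4,278.90 gives €6,345.60, past the €5,625 cap; patient pays only €5,625 − €4,278.90 = €1,346.10. Insurer: €13,778 − €1,346.10 = €12,431.90.

€12,431.90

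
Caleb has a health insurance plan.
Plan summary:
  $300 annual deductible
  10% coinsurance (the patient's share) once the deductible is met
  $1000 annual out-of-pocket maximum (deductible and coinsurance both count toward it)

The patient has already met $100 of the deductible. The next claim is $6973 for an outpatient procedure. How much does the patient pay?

$877.30

Deductible still to meet: $300 − $100 = $200.
The remaining $6773 (= $6973 − $200) moves to coinsurance.
Coinsurance: $6773 × 10% = $677.30.
Patient responsibility before any cap: $200 + $677.30 = $877.30.
Year-to-date out-of-pocket becomes $100 + $877.30 = $977.30, still under the $1000 maximum, so no cap applies.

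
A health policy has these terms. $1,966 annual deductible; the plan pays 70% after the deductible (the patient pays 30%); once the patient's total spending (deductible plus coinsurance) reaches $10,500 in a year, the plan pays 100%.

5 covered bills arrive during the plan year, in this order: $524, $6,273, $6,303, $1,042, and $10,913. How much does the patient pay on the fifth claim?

$3,273.90

Claim 1 ($524): all of it applies to the deductible. Patient pays $524; OOP now $524.
Claim 2 ($6,273): $1,442 to deductible, leaving $4,831; patient's 30% is $1,449.30. Patient owes $2,891.30 (running OOP $3,415.30).
Claim 3 ($6,303): 30% coinsurance on $6,303 = $1,890.90. Patient pays $1,890.90; OOP now $5,306.20.
Claim 4 ($1,042): deductible already satisfied, so patient's share is 30% × $1,042 = $312.60. Patient pays $312.60; OOP now $5,618.80.
Claim 5 ($10,913): 30% coinsurance on $10,913 = $3,273.90. Patient owes $3,273.90 (running OOP $8,892.70).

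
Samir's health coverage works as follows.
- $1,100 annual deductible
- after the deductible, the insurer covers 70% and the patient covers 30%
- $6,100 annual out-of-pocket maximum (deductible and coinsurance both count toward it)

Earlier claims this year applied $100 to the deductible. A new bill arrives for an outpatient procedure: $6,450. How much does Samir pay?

Remaining deductible: $1,100 − $100 = $1,000.
That leaves $6,450 − $1,000 = $5,450 for coinsurance.
Patient's 30% share of $5,450 is $1,635.
That puts the patient's cost at $1,000 + $1,635 = $2,635 before any cap.
Year-to-date out-of-pocket becomes $100 + $2,635 = $2,735, still under the $6,100 maximum, so no cap applies.

$2,635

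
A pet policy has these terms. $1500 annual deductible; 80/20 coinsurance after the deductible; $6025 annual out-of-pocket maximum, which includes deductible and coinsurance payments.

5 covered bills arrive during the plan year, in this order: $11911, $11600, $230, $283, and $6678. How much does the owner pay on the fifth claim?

$20.20

Bill 1, $11911: $1500 to deductible, leaving $10411; 20% of $10411 = $2082.20. Owner owes $3582.20 (running OOP $3582.20).
Bill 2, $11600: 20% coinsurance on $11600 = $2320. Owner owes $2320 (running OOP $5902.20).
Bill 3, $230: 20% coinsurance on $230 = $46. Cost to owner: $46. OOP to date $5948.20.
Bill 4, $283: deductible already satisfied, so owner's share is 20% × $283 = $56.60. Owner owes $56.60 (running OOP $6004.80).
Bill 5, $6678: deductible already satisfied, so owner's share is 20% × $6678 = $1335.60. Adding that to $6004.80 gives $7340.40, past the $6025 cap; owner pays only $6025 − $6004.80 = $20.20.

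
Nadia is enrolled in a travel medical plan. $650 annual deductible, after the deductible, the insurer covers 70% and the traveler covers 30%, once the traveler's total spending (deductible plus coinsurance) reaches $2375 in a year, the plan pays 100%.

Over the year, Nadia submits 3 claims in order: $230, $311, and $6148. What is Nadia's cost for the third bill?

$1834

Claim 1 ($230): entire amount goes to the deductible. Traveler owes $230 (running OOP $230).
Claim 2 ($311): fully absorbed by the deductible. Traveler owes $311 (running OOP $541).
Claim 3 ($6148): $109 to deductible, leaving $6039; 30% of $6039 = $1811.70. Together that's $109 + $1811.70 = $1920.70. OOP would hit $2461.70 > $2375, so the cap limits the traveler to $2375 − $541 = $1834.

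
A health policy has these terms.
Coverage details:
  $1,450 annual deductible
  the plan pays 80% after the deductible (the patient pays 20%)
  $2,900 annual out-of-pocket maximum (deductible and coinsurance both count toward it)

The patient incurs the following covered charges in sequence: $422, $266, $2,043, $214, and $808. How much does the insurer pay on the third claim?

Bill 1, $422: entire amount goes to the deductible. Patient pays $422; OOP now $422. Plan pays $422 − $422 = $0.
Bill 2, $266: all of it applies to the deductible. Patient owes $266 (running OOP $688). Plan pays $266 − $266 = $0.
Bill 3, $2,043: $762 to deductible, leaving $1,281; patient's 20% is $256.20. Patient owes $1,018.20 (running OOP $1,706.20). Plan pays $2,043 − $1,018.20 = $1,024.80.

$1,024.80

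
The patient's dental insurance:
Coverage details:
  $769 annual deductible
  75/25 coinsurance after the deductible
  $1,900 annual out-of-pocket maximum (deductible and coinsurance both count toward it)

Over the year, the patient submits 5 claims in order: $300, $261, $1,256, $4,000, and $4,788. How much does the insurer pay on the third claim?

Bill 1, $300: fully absorbed by the deductible. Patient pays $300; OOP now $300. Insurer: $300 − $300 = $0.
Bill 2, $261: fully absorbed by the deductible. Patient owes $261 (running OOP $561). Insurer: $261 − $261 = $0.
Bill 3, $1,256: deductible takes $208, $1,048 remains; patient's 25% is $262. Patient owes $470 (running OOP $1,031). Plan pays $1,256 − $470 = $786.

$786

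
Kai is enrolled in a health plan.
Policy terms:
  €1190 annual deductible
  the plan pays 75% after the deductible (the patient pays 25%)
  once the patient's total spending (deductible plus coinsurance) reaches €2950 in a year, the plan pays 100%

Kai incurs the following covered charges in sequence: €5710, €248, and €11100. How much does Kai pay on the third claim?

Claim 1 (€5710): deductible takes €1190, €4520 remains; patient's 25% is €1130. Patient owes €2320 (running OOP €2320).
Claim 2 (€248): deductible already satisfied, so patient's share is 25% × €248 = €62. Cost to patient: €62. OOP to date €2382.
Claim 3 (€11100): 25% coinsurance on €11100 = €2775. Adding that to €2382 gives €5157, past the €2950 cap; patient pays only €2950 − €2382 = €568.

€568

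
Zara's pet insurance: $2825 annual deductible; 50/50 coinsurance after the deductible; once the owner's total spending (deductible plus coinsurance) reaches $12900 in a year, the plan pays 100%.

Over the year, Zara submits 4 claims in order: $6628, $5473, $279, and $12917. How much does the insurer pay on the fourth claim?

$7619.50

Claim 1 ($6628): $2825 to deductible, leaving $3803; coinsurance $3803 × 50% = $1901.50. Owner owes $4726.50 (running OOP $4726.50). Plan pays $6628 − $4726.50 = $1901.50.
Claim 2 ($5473): deductible already satisfied, so owner's share is 50% × $5473 = $2736.50. Owner owes $2736.50 (running OOP $7463). Insurer: $5473 − $2736.50 = $2736.50.
Claim 3 ($279): deductible already satisfied, so owner's share is 50% × $279 = $139.50. Owner pays $139.50; OOP now $7602.50. Insurer: $279 − $139.50 = $139.50.
Claim 4 ($12917): deductible already satisfied, so owner's share is 50% × $12917 = $6458.50. OOP would hit $14061 > $12900, so the cap limits the owner to $12900 − $7602.50 = $5297.50. Plan pays $12917 − $5297.50 = $7619.50.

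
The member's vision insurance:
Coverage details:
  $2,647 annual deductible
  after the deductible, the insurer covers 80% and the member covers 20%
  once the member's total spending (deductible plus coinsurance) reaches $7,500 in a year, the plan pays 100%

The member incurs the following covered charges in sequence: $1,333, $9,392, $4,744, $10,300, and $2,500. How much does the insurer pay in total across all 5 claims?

$20,769

#1 ($1,333): all of it applies to the deductible. Member pays $1,333; OOP now $1,333. Plan pays $1,333 − $1,333 = $0.
#2 ($9,392): deductible takes $1,314, $8,078 remains; member's 20% is $1,615.60. Member pays $2,929.60; OOP now $4,262.60. Plan pays $9,392 − $2,929.60 = $6,462.40.
#3 ($4,744): 20% coinsurance on $4,744 = $948.80. Member owes $948.80 (running OOP $5,211.40). Plan pays $4,744 − $948.80 = $3,795.20.
#4 ($10,300): deductible met; 20% of $10,300 = $2,060. Member pays $2,060; OOP now $7,271.40. Plan pays $10,300 − $2,060 = $8,240.
#5 ($2,500): deductible already satisfied, so member's share is 20% × $2,500 = $500. Adding that to $7,271.40 gives $7,771.40, past the $7,500 cap; member pays only $7,500 − $7,271.40 = $228.60. Plan pays $2,500 − $228.60 = $2,271.40.
Insurer total = bills − member's total = $28,269 − $7,500 = $20,769.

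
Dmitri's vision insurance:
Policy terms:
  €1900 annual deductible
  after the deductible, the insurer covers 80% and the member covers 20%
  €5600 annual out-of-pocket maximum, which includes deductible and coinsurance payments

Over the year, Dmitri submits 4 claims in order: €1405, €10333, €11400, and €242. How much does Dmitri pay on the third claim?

€1732.40

Bill 1, €1405: entire amount goes to the deductible. Member owes €1405 (running OOP €1405).
Bill 2, €10333: €495 finishes the deductible; €9838 goes to coinsurance; coinsurance €9838 × 20% = €1967.60. Cost to member: €2462.60. OOP to date €3867.60.
Bill 3, €11400: deductible met; 20% of €11400 = €2280. Adding that to €3867.60 gives €6147.60, past the €5600 cap; member pays only €5600 − €3867.60 = €1732.40.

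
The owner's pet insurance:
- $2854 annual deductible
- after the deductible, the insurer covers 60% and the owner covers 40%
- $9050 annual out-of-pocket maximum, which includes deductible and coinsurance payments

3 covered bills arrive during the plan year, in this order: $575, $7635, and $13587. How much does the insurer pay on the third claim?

$9533.40

Claim 1 — $575: all of it applies to the deductible. Owner pays $575; OOP now $575. Insurer: $575 − $575 = $0.
Claim 2 — $7635: $2279 to deductible, leaving $5356; owner's 40% is $2142.40. Owner pays $4421.40; OOP now $4996.40. Insurer: $7635 − $4421.40 = $3213.60.
Claim 3 — $13587: deductible already satisfied, so owner's share is 40% × $13587 = $5434.80. OOP would hit $10431.20 > $9050, so the cap limits the owner to $9050 − $4996.40 = $4053.60. Plan pays $13587 − $4053.60 = $9533.40.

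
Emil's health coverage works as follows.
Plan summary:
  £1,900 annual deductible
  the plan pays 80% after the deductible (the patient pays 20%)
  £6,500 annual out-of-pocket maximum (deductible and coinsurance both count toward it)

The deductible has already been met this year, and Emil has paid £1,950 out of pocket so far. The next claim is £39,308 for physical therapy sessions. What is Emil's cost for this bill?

With the deductible met, the entire £39,308 is subject to coinsurance.
Patient's 20% share of £39,308 is £7,861.60.
That would bring total out-of-pocket to £9,811.60, past the £6,500 cap. The patient is capped at £6,500 − £1,950 = £4,550 on this claim.

£4,550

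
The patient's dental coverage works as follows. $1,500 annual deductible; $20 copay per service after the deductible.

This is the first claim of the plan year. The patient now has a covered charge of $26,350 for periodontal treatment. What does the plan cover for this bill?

$24,830

Deductible not yet touched, so the first $1,500 of the bill goes to the deductible.
After the $1,500 deductible portion, $26,350 − $1,500 = $24,850 is subject to the copay.
Copay on this service: $20.
Patient responsibility: $1,500 + $20 = $1,520.
The insurer covers the remainder: $26,350 − $1,520 = $24,830.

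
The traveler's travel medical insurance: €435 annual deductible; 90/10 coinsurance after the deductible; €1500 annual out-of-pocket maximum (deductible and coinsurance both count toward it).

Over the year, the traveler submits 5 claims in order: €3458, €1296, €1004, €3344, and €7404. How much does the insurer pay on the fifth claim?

Claim 1 (€3458): deductible takes €435, €3023 remains; coinsurance €3023 × 10% = €302.30. Traveler pays €737.30; OOP now €737.30. Plan pays €3458 − €737.30 = €2720.70.
Claim 2 (€1296): deductible met; 10% of €1296 = €129.60. Traveler owes €129.60 (running OOP €866.90). Plan pays €1296 − €129.60 = €1166.40.
Claim 3 (€1004): deductible met; 10% of €1004 = €100.40. Cost to traveler: €100.40. OOP to date €967.30. Insurer: €1004 − €100.40 = €903.60.
Claim 4 (€3344): deductible met; 10% of €3344 = €334.40. Cost to traveler: €334.40. OOP to date €1301.70. Insurer: €3344 − €334.40 = €3009.60.
Claim 5 (€7404): deductible already satisfied, so traveler's share is 10% × €7404 = €740.40. OOP would hit €2042.10 > €1500, so the cap limits the traveler to €1500 − €1301.70 = €198.30. Plan pays €7404 − €198.30 = €7205.70.

€7205.70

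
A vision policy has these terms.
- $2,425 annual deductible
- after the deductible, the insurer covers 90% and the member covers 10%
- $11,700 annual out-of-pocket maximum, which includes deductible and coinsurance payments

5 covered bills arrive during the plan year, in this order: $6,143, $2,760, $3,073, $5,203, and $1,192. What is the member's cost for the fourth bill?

$520.30

#1 ($6,143): deductible takes $2,425, $3,718 remains; member's 10% is $371.80. Cost to member: $2,796.80. OOP to date $2,796.80.
#2 ($2,760): deductible already satisfied, so member's share is 10% × $2,760 = $276. Member owes $276 (running OOP $3,072.80).
#3 ($3,073): 10% coinsurance on $3,073 = $307.30. Member owes $307.30 (running OOP $3,380.10).
#4 ($5,203): 10% coinsurance on $5,203 = $520.30. Member pays $520.30; OOP now $3,900.40.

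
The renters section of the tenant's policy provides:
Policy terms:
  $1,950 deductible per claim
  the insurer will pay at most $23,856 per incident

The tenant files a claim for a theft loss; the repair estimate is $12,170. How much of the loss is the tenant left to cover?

Subtract the deductible: $12,170 − $1,950 = $10,220.
That's under the $23,856 cap, so the insurer reimburses the full $10,220.
Out of pocket: $12,170 − $10,220 = $1,950.

$1,950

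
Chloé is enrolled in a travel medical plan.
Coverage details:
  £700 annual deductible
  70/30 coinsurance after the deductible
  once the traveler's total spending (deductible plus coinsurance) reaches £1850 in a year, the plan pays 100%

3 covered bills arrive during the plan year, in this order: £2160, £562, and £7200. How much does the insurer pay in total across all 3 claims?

#1 (£2160): £700 finishes the deductible; £1460 goes to coinsurance; coinsurance £1460 × 30% = £438. Traveler owes £1138 (running OOP £1138). Insurer: £2160 − £1138 = £1022.
#2 (£562): deductible already satisfied, so traveler's share is 30% × £562 = £168.60. Traveler pays £168.60; OOP now £1306.60. Plan pays £562 − £168.60 = £393.40.
#3 (£7200): deductible met; 30% of £7200 = £2160. OOP would hit £3466.60 > £1850, so the cap limits the traveler to £1850 − £1306.60 = £543.40. Insurer: £7200 − £543.40 = £6656.60.
Insurer total = bills − traveler's total = £9922 − £1850 = £8072.

£8072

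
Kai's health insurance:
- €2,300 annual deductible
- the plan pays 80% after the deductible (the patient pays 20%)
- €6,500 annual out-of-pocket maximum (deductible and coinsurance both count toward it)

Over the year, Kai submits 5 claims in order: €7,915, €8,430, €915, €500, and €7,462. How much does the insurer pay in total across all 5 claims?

€18,722

#1 (€7,915): deductible takes €2,300, €5,615 remains; patient's 20% is €1,123. Patient pays €3,423; OOP now €3,423. Insurer: €7,915 − €3,423 = €4,492.
#2 (€8,430): deductible met; 20% of €8,430 = €1,686. Cost to patient: €1,686. OOP to date €5,109. Plan pays €8,430 − €1,686 = €6,744.
#3 (€915): deductible already satisfied, so patient's share is 20% × €915 = €183. Patient owes €183 (running OOP €5,292). Insurer: €915 − €183 = €732.
#4 (€500): deductible already satisfied, so patient's share is 20% × €500 = €100. Patient pays €100; OOP now €5,392. Plan pays €500 − €100 = €400.
#5 (€7,462): deductible met; 20% of €7,462 = €1,492.40. OOP would hit €6,884.40 > €6,500, so the cap limits the patient to €6,500 − €5,392 = €1,108. Plan pays €7,462 − €1,108 = €6,354.
Insurer total: €4,492 + €6,744 + €732 + €400 + €6,354 = €18,722.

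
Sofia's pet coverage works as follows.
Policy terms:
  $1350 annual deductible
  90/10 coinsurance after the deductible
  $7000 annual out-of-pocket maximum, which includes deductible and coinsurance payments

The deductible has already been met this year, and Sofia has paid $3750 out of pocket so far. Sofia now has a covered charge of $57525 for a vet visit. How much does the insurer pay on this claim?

$54275

With the deductible met, the entire $57525 is subject to coinsurance.
10% of $57525 = $5752.50 falls to the owner.
Year-to-date out-of-pocket would reach $3750 + $5752.50 = $9502.50, above the $7000 maximum, so the owner pays only $7000 − $3750 = $3250.
Insurer pays the balance: $57525 − $3250 = $54275.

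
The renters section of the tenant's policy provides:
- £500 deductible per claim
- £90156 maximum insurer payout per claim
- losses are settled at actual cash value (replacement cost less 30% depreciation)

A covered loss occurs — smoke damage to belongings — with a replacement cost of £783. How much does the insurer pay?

Depreciate 30%: the covered value is £783 × 0.7 = £548.10.
After the deductible, £548.10 − £500 = £48.10 remains.
£48.10 is within the £90156 limit, so the insurer pays £48.10.

£48.10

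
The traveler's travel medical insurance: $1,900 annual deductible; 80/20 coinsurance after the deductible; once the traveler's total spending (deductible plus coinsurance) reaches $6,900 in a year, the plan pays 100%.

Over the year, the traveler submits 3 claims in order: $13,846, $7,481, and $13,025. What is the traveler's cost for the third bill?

Bill 1, $13,846: $1,900 to deductible, leaving $11,946; traveler's 20% is $2,389.20. Cost to traveler: $4,289.20. OOP to date $4,289.20.
Bill 2, $7,481: deductible already satisfied, so traveler's share is 20% × $7,481 = $1,496.20. Traveler pays $1,496.20; OOP now $5,785.40.
Bill 3, $13,025: 20% coinsurance on $13,025 = $2,605. OOP would hit $8,390.40 > $6,900, so the cap limits the traveler to $6,900 − $5,785.40 = $1,114.60.

$1,114.60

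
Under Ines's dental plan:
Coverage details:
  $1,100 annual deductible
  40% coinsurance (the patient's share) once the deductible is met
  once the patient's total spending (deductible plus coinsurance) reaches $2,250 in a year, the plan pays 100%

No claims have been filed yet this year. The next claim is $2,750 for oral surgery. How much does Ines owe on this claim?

$1,760

The full $1,100 deductible is still open; $1,100 of this bill applies to it.
The remaining $1,650 (= $2,750 − $1,100) moves to coinsurance.
Coinsurance: $1,650 × 40% = $660.
So the patient owes $1,100 + $660 = $1,760 before any cap.
Total out-of-pocket so far would be $0 + $1,760 = $1,760, below the $2,250 cap — no reduction.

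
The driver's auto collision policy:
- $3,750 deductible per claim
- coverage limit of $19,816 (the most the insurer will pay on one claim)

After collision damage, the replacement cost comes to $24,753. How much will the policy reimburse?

$19,816

Less the $3,750 deductible: $24,753 − $3,750 = $21,003.
$21,003 exceeds the $19,816 limit, so the insurer pays the limit: $19,816.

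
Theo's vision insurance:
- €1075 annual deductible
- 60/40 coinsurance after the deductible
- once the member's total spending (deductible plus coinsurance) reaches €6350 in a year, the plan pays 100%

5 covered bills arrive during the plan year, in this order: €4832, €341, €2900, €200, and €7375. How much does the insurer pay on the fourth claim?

€120

Bill 1, €4832: €1075 finishes the deductible; €3757 goes to coinsurance; coinsurance €3757 × 40% = €1502.80. Member owes €2577.80 (running OOP €2577.80). Insurer: €4832 − €2577.80 = €2254.20.
Bill 2, €341: deductible met; 40% of €341 = €136.40. Member pays €136.40; OOP now €2714.20. Plan pays €341 − €136.40 = €204.60.
Bill 3, €2900: 40% coinsurance on €2900 = €1160. Cost to member: €1160. OOP to date €3874.20. Insurer: €2900 − €1160 = €1740.
Bill 4, €200: deductible met; 40% of €200 = €80. Cost to member: €80. OOP to date €3954.20. Insurer: €200 − €80 = €120.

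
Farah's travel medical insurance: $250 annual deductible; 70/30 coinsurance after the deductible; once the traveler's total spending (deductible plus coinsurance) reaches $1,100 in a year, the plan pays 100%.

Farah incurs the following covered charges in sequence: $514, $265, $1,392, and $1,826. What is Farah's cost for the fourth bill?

Claim 1 — $514: $250 to deductible, leaving $264; traveler's 30% is $79.20. Traveler owes $329.20 (running OOP $329.20).
Claim 2 — $265: deductible already satisfied, so traveler's share is 30% × $265 = $79.50. Cost to traveler: $79.50. OOP to date $408.70.
Claim 3 — $1,392: deductible already satisfied, so traveler's share is 30% × $1,392 = $417.60. Traveler pays $417.60; OOP now $826.30.
Claim 4 — $1,826: deductible already satisfied, so traveler's share is 30% × $1,826 = $547.80. Adding that to $826.30 gives $1,374.10, past the $1,100 cap; traveler pays only $1,100 − $826.30 = $273.70.

$273.70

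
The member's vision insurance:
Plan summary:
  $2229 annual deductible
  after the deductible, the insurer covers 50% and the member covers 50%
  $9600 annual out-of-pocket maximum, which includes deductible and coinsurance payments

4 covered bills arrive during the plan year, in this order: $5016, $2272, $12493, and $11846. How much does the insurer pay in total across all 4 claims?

Claim 1 ($5016): $2229 to deductible, leaving $2787; 50% of $2787 = $1393.50. Member owes $3622.50 (running OOP $3622.50). Insurer: $5016 − $3622.50 = $1393.50.
Claim 2 ($2272): deductible met; 50% of $2272 = $1136. Member owes $1136 (running OOP $4758.50). Insurer: $2272 − $1136 = $1136.
Claim 3 ($12493): 50% coinsurance on $12493 = $6246.50. OOP would hit $11005 > $9600, so the cap limits the member to $9600 − $4758.50 = $4841.50. Plan pays $12493 − $4841.50 = $7651.50.
Claim 4 ($11846): deductible already satisfied, so member's share is 50% × $11846 = $5923. OOP would hit $15523 > $9600, so the cap limits the member to $9600 − $9600 = $0. Plan pays $11846 − $0 = $11846.
Insurer total = bills − member's total = $31627 − $9600 = $22027.

$22027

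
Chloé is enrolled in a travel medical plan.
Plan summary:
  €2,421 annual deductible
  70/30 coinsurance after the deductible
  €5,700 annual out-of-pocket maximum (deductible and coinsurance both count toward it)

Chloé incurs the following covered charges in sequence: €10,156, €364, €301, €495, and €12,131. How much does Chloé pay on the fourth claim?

€148.50

#1 (€10,156): €2,421 to deductible, leaving €7,735; 30% of €7,735 = €2,320.50. Cost to traveler: €4,741.50. OOP to date €4,741.50.
#2 (€364): deductible met; 30% of €364 = €109.20. Traveler pays €109.20; OOP now €4,850.70.
#3 (€301): deductible already satisfied, so traveler's share is 30% × €301 = €90.30. Traveler pays €90.30; OOP now €4,941.
#4 (€495): 30% coinsurance on €495 = €148.50. Traveler owes €148.50 (running OOP €5,089.50).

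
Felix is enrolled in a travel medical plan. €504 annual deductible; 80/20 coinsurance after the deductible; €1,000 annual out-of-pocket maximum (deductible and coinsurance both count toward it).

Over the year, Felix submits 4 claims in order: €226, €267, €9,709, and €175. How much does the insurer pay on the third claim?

€9,202

Claim 1 (€226): fully absorbed by the deductible. Traveler owes €226 (running OOP €226). Insurer: €226 − €226 = €0.
Claim 2 (€267): all of it applies to the deductible. Traveler pays €267; OOP now €493. Insurer: €267 − €267 = €0.
Claim 3 (€9,709): deductible takes €11, €9,698 remains; coinsurance €9,698 × 20% = €1,939.60. Claim cost before the cap: €11 + €1,939.60 = €1,950.60. Adding that to €493 gives €2,443.60, past the €1,000 cap; traveler pays only €1,000 − €493 = €507. Plan pays €9,709 − €507 = €9,202.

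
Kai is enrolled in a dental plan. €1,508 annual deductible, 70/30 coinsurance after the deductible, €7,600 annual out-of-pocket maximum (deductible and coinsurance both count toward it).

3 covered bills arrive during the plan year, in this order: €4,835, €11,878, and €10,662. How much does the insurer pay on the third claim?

€9,131.50

Claim 1 — €4,835: deductible takes €1,508, €3,327 remains; patient's 30% is €998.10. Patient pays €2,506.10; OOP now €2,506.10. Insurer: €4,835 − €2,506.10 = €2,328.90.
Claim 2 — €11,878: deductible already satisfied, so patient's share is 30% × €11,878 = €3,563.40. Patient pays €3,563.40; OOP now €6,069.50. Insurer: €11,878 − €3,563.40 = €8,314.60.
Claim 3 — €10,662: 30% coinsurance on €10,662 = €3,198.60. Adding that to €6,069.50 gives €9,268.10, past the €7,600 cap; patient pays only €7,600 − €6,069.50 = €1,530.50. Insurer: €10,662 − €1,530.50 = €9,131.50.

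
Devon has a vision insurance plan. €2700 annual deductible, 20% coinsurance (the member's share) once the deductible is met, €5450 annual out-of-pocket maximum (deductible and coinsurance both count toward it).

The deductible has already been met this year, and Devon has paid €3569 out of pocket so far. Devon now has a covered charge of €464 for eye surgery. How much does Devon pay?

€92.80

With the deductible met, the entire €464 is subject to coinsurance.
20% of €464 = €92.80 falls to the member.
Cumulative spending €3569 + €92.80 = €3661.80 stays under the €5450 maximum.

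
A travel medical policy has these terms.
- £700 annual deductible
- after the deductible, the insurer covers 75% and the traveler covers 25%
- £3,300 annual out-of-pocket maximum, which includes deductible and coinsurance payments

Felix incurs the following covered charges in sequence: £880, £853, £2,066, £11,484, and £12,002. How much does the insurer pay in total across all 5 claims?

Bill 1, £880: £700 to deductible, leaving £180; 25% of £180 = £45. Traveler owes £745 (running OOP £745). Plan pays £880 − £745 = £135.
Bill 2, £853: 25% coinsurance on £853 = £213.25. Traveler owes £213.25 (running OOP £958.25). Plan pays £853 − £213.25 = £639.75.
Bill 3, £2,066: 25% coinsurance on £2,066 = £516.50. Traveler pays £516.50; OOP now £1,474.75. Insurer: £2,066 − £516.50 = £1,549.50.
Bill 4, £11,484: 25% coinsurance on £11,484 = £2,871. That would push OOP to £4,345.75, over the £3,300 cap, so traveler pays £3,300 − £1,474.75 = £1,825.25. Plan pays £11,484 − £1,825.25 = £9,658.75.
Bill 5, £12,002: deductible met; 25% of £12,002 = £3,000.50. OOP would hit £6,300.50 > £3,300, so the cap limits the traveler to £3,300 − £3,300 = £0. Insurer: £12,002 − £0 = £12,002.
Insurer total = bills − traveler's total = £27,285 − £3,300 = £23,985.

£23,985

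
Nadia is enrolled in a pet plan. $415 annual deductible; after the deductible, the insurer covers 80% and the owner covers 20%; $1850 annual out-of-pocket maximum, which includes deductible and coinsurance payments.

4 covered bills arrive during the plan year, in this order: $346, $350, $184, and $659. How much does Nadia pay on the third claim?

$36.80

Claim 1 — $346: fully absorbed by the deductible. Cost to owner: $346. OOP to date $346.
Claim 2 — $350: $69 to deductible, leaving $281; 20% of $281 = $56.20. Cost to owner: $125.20. OOP to date $471.20.
Claim 3 — $184: deductible already satisfied, so owner's share is 20% × $184 = $36.80. Cost to owner: $36.80. OOP to date $508.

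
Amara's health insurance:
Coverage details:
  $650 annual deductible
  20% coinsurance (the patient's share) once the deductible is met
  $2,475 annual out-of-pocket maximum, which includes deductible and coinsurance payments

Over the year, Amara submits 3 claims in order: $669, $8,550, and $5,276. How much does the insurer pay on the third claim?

Claim 1 ($669): deductible takes $650, $19 remains; coinsurance $19 × 20% = $3.80. Cost to patient: $653.80. OOP to date $653.80. Insurer: $669 − $653.80 = $15.20.
Claim 2 ($8,550): deductible met; 20% of $8,550 = $1,710. Cost to patient: $1,710. OOP to date $2,363.80. Plan pays $8,550 − $1,710 = $6,840.
Claim 3 ($5,276): 20% coinsurance on $5,276 = $1,055.20. That would push OOP to $3,419, over the $2,475 cap, so patient pays $2,475 − $2,363.80 = $111.20. Plan pays $5,276 − $111.20 = $5,164.80.

$5,164.80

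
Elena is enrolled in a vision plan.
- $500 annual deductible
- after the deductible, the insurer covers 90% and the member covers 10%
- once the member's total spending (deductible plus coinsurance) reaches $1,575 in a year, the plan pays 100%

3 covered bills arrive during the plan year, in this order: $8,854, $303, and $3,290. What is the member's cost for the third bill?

$209.30

Claim 1 ($8,854): deductible takes $500, $8,354 remains; coinsurance $8,354 × 10% = $835.40. Member owes $1,335.40 (running OOP $1,335.40).
Claim 2 ($303): deductible met; 10% of $303 = $30.30. Member owes $30.30 (running OOP $1,365.70).
Claim 3 ($3,290): deductible already satisfied, so member's share is 10% × $3,290 = $329. OOP would hit $1,694.70 > $1,575, so the cap limits the member to $1,575 − $1,365.70 = $209.30.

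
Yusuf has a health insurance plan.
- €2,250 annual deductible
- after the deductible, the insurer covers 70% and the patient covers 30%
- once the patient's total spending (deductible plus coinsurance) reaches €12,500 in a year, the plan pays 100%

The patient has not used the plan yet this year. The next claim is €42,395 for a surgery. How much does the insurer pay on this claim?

€29,895

Nothing has been paid toward the €2,250 deductible, so the first €2,250 of this charge is applied there.
That leaves €42,395 − €2,250 = €40,145 for coinsurance.
Coinsurance: €40,145 × 30% = €12,043.50.
That puts the patient's cost at €2,250 + €12,043.50 = €14,293.50 before any cap.
Adding €14,293.50 to the €0 already spent would give €14,293.50, which exceeds the €12,500 cap; the patient pays just €12,500 − €0 = €12,500.
The plan picks up €42,395 − €12,500 = €29,895.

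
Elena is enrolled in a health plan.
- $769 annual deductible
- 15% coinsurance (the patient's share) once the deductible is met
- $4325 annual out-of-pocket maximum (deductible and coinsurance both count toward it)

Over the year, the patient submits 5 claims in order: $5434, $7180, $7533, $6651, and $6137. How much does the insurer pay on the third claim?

Claim 1 ($5434): $769 to deductible, leaving $4665; 15% of $4665 = $699.75. Patient pays $1468.75; OOP now $1468.75. Plan pays $5434 − $1468.75 = $3965.25.
Claim 2 ($7180): deductible already satisfied, so patient's share is 15% × $7180 = $1077. Cost to patient: $1077. OOP to date $2545.75. Insurer: $7180 − $1077 = $6103.
Claim 3 ($7533): deductible met; 15% of $7533 = $1129.95. Patient pays $1129.95; OOP now $3675.70. Insurer: $7533 − $1129.95 = $6403.05.

$6403.05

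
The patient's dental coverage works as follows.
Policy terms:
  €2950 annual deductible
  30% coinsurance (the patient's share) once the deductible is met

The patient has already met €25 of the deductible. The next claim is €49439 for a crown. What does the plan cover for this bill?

€32559.80

Remaining deductible: €2950 − €25 = €2925.
The remaining €46514 (= €49439 − €2925) moves to coinsurance.
Patient's 30% share of €46514 is €13954.20.
Patient responsibility: €2925 + €13954.20 = €16879.20.
The insurer covers the remainder: €49439 − €16879.20 = €32559.80.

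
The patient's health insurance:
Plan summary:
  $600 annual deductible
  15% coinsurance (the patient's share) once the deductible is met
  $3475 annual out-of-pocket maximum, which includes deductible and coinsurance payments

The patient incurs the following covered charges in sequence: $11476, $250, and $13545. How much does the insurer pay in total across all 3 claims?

$21796

Bill 1, $11476: $600 finishes the deductible; $10876 goes to coinsurance; 15% of $10876 = $1631.40. Cost to patient: $2231.40. OOP to date $2231.40. Plan pays $11476 − $2231.40 = $9244.60.
Bill 2, $250: deductible met; 15% of $250 = $37.50. Patient owes $37.50 (running OOP $2268.90). Plan pays $250 − $37.50 = $212.50.
Bill 3, $13545: deductible already satisfied, so patient's share is 15% × $13545 = $2031.75. That would push OOP to $4300.65, over the $3475 cap, so patient pays $3475 − $2268.90 = $1206.10. Insurer: $13545 − $1206.10 = $12338.90.
Insurer total: $9244.60 + $212.50 + $12338.90 = $21796.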